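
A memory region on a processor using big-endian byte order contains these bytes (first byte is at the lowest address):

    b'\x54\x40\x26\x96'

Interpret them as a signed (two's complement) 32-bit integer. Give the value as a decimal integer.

Big-endian: lowest address holds the most-significant byte.
The bytes are already most-significant first: 0x54402696.
0x54402696 = 1413490326.

1413490326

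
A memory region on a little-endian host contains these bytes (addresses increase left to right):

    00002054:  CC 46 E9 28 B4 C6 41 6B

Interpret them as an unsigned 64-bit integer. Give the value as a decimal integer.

Little-endian stores the least-significant byte at the lowest address.
Reassemble most-significant byte first: 6B 41 C6 B4 28 E9 46 CC → 0x6B41C6B428E946CC.
0x6B41C6B428E946CC = 7728676912627271372.

7728676912627271372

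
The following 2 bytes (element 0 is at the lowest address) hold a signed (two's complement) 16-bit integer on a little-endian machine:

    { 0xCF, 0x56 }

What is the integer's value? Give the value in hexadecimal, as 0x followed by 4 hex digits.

In little-endian order the low byte comes first in memory.
Reassemble most-significant byte first: 56 CF → 0x56CF.

0x56CF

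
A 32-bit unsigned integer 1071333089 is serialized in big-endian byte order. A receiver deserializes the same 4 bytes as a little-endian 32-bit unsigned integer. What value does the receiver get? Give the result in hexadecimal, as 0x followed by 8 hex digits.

0xE13EDB3F

1071333089 in 32-bit hexadecimal is 0x3FDB3EE1.
Stored big-endian, the bytes at ascending addresses are 3F DB 3E E1.
Read back as little-endian, the first byte is least significant, giving 0xE13EDB3F.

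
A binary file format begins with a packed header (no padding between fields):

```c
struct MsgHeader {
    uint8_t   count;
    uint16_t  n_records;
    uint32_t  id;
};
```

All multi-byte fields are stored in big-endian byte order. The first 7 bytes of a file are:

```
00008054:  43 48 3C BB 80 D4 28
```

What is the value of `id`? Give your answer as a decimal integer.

3145782312

`id` follows `count` (1 B), `n_records` (2 B), so it starts at offset 1 + 2 = 3 and occupies 4 bytes.
Bytes at offsets 3..6: BB 80 D4 28.
Big-endian: lowest address holds the most-significant byte.
The bytes are already most-significant first: 0xBB80D428.
0xBB80D428 = 3145782312.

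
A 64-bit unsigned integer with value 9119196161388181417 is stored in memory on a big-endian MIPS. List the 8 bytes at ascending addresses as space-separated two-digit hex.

9119196161388181417 in hexadecimal, padded to 64 bits, is 0x7E8DE497DCA5F7A9.
Split into bytes (most-significant first): 7E 8D E4 97 DC A5 F7 A9.
In big-endian order the high byte comes first in memory.
So the memory order matches the most-significant-first order: 7E 8D E4 97 DC A5 F7 A9.

7E 8D E4 97 DC A5 F7 A9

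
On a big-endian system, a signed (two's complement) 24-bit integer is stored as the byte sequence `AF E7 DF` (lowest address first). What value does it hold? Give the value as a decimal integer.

In big-endian order the high byte comes first in memory.
The bytes are already most-significant first: 0xAFE7DF.
Top bit is set, so as a signed 24-bit value this is 0xAFE7DF − 2^24 = -5249057.

-5249057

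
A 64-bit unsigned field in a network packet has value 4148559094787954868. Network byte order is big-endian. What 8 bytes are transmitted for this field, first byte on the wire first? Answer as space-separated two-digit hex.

39 92 A4 84 46 8D 58 B4

4148559094787954868 in hexadecimal, padded to 64 bits, is 0x3992A484468D58B4.
Split into bytes (most-significant first): 39 92 A4 84 46 8D 58 B4.
Big-endian: lowest address holds the most-significant byte.
So the memory order matches the most-significant-first order: 39 92 A4 84 46 8D 58 B4.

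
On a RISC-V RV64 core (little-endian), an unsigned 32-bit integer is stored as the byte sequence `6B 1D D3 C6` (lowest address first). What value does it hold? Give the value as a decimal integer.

3335724395

Little-endian stores the least-significant byte at the lowest address.
Reassemble most-significant byte first: C6 D3 1D 6B → 0xC6D31D6B.
0xC6D31D6B = 3335724395.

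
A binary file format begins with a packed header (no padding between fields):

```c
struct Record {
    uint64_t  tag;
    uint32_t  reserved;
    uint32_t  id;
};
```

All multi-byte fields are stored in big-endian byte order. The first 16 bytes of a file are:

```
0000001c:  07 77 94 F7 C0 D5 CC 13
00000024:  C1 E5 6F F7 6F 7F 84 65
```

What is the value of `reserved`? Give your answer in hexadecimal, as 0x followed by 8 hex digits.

0xC1E56FF7

`reserved` follows `tag` (8 bytes), so it starts at byte offset 8 and occupies 4 bytes.
Bytes at offsets 8..11: C1 E5 6F F7.
Big-endian stores the most-significant byte at the lowest address.
The bytes are already most-significant first: 0xC1E56FF7.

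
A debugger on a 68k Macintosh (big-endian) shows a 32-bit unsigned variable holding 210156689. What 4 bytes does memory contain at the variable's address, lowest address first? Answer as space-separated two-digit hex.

0C 86 BC 91

210156689 in hexadecimal, padded to 32 bits, is 0x0C86BC91.
Split into bytes (most-significant first): 0C 86 BC 91.
In big-endian order the high byte comes first in memory.
So the memory order matches the most-significant-first order: 0C 86 BC 91.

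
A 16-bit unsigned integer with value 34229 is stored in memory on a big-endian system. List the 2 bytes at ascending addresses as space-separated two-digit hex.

85 B5

34229 in hexadecimal, padded to 16 bits, is 0x85B5.
Split into bytes (most-significant first): 85 B5.
In big-endian order the high byte comes first in memory.
So the memory order matches the most-significant-first order: 85 B5.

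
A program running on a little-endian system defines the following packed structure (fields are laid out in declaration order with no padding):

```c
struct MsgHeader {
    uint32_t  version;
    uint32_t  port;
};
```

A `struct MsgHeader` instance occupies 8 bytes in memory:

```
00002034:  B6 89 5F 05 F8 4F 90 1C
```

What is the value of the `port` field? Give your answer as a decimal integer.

`port` follows `version` (4 bytes), so it starts at byte offset 4 and occupies 4 bytes.
Bytes at offsets 4..7: F8 4F 90 1C.
Little-endian stores the least-significant byte at the lowest address.
Reassemble most-significant byte first: 1C 90 4F F8 → 0x1C904FF8.
0x1C904FF8 = 479219704.

479219704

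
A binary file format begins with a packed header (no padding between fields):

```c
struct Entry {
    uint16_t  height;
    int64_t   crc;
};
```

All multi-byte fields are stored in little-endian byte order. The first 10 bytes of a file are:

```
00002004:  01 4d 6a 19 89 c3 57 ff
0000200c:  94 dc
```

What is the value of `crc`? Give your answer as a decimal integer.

`crc` follows `height` (2 bytes), so it starts at byte offset 2 and occupies 8 bytes.
Bytes at offsets 2..9: 6A 19 89 C3 57 FF 94 DC.
Little-endian stores the least-significant byte at the lowest address.
Reassemble most-significant byte first: DC 94 FF 57 C3 89 19 6A → 0xDC94FF57C389196A.
Top bit is set, so as a signed 64-bit value this is 0xDC94FF57C389196A − 2^64 = -2552134336404448918.

-2552134336404448918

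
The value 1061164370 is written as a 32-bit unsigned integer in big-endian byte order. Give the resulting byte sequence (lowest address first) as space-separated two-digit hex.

1061164370 in hexadecimal, padded to 32 bits, is 0x3F401552.
Split into bytes (most-significant first): 3F 40 15 52.
Big-endian stores the most-significant byte at the lowest address.
So the memory order matches the most-significant-first order: 3F 40 15 52.

3F 40 15 52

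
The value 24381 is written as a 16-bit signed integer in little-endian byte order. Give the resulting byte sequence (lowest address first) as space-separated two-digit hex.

3D 5F

24381 in hexadecimal, padded to 16 bits, is 0x5F3D.
Split into bytes (most-significant first): 5F 3D.
In little-endian order the low byte comes first in memory.
So at ascending addresses the bytes are 3D 5F.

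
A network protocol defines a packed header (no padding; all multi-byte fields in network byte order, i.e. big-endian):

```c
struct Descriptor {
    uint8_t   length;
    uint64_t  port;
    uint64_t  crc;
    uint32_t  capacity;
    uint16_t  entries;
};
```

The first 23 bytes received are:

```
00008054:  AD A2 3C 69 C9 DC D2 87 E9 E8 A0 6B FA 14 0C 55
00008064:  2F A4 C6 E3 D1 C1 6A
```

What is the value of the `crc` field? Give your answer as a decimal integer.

16762516534895334703

`crc` follows `length` (1 B), `port` (8 B), so it starts at offset 1 + 8 = 9 and occupies 8 bytes.
Bytes at offsets 9..16: E8 A0 6B FA 14 0C 55 2F.
Big-endian: lowest address holds the most-significant byte.
The bytes are already most-significant first: 0xE8A06BFA140C552F.
0xE8A06BFA140C552F = 16762516534895334703.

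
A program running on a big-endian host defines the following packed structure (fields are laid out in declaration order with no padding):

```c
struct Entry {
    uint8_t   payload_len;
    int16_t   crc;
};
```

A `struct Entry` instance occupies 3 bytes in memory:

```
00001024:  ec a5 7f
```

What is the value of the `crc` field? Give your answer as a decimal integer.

-23169

`crc` follows `payload_len` (1 byte), so it starts at byte offset 1 and occupies 2 bytes.
Bytes at offsets 1..2: A5 7F.
In big-endian order the high byte comes first in memory.
The bytes are already most-significant first: 0xA57F.
Top bit is set, so as a signed 16-bit value this is 0xA57F − 2^16 = -23169.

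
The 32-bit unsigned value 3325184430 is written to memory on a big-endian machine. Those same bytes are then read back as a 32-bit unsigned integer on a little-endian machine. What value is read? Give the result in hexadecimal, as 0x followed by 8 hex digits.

0xAE4932C6

3325184430 in 32-bit hexadecimal is 0xC63249AE.
Stored big-endian, the bytes at ascending addresses are C6 32 49 AE.
Read back as little-endian, the first byte is least significant, giving 0xAE4932C6.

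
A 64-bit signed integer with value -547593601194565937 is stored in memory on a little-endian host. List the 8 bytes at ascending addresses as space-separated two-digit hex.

Two's complement of -547593601194565937 in 64 bits: 547593601194565937 = 0x0799717AA07AA131; invert → 0xF8668E855F855ECE; add 1 → 0xF8668E855F855ECF.
Split into bytes (most-significant first): F8 66 8E 85 5F 85 5E CF.
Little-endian: lowest address holds the least-significant byte.
So at ascending addresses the bytes are CF 5E 85 5F 85 8E 66 F8.

CF 5E 85 5F 85 8E 66 F8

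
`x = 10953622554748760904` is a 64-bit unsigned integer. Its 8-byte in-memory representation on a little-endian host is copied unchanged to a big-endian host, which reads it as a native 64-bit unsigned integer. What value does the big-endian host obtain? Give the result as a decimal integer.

5238673468984460184

10953622554748760904 in 64-bit hexadecimal is 0x980315ADC381B348.
Stored little-endian, the bytes at ascending addresses are 48 B3 81 C3 AD 15 03 98.
Read back as big-endian, the last byte is least significant, giving 0x48B381C3AD150398.
0x48B381C3AD150398 = 5238673468984460184.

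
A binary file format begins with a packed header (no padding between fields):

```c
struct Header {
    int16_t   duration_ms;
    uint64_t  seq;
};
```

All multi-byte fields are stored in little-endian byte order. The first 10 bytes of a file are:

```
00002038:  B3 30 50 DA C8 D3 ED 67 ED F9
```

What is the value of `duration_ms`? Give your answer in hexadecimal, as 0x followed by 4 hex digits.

0x30B3

`duration_ms` is the first field, at byte offset 0, occupying 2 bytes.
Bytes at offsets 0..1: B3 30.
Little-endian stores the least-significant byte at the lowest address.
Reassemble most-significant byte first: 30 B3 → 0x30B3.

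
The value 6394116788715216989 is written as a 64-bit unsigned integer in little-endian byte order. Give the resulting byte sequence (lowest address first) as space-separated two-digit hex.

5D 60 BB 83 57 77 BC 58

6394116788715216989 in hexadecimal, padded to 64 bits, is 0x58BC775783BB605D.
Split into bytes (most-significant first): 58 BC 77 57 83 BB 60 5D.
Little-endian: lowest address holds the least-significant byte.
So at ascending addresses the bytes are 5D 60 BB 83 57 77 BC 58.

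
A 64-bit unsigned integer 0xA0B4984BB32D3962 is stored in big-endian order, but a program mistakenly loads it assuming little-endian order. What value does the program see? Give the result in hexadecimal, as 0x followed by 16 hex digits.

0x62392DB34B98B4A0

Stored big-endian, the bytes at ascending addresses are A0 B4 98 4B B3 2D 39 62.
Read back as little-endian, the first byte is least significant, giving 0x62392DB34B98B4A0.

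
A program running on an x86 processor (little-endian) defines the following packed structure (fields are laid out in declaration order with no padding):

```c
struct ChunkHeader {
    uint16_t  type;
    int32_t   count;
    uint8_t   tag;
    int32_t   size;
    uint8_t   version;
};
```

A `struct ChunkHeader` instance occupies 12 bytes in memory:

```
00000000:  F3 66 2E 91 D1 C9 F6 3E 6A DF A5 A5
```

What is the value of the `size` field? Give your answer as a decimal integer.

`size` follows `type` (2 B), `count` (4 B), `tag` (1 B), so it starts at offset 2 + 4 + 1 = 7 and occupies 4 bytes.
Bytes at offsets 7..10: 3E 6A DF A5.
In little-endian order the low byte comes first in memory.
Reassemble most-significant byte first: A5 DF 6A 3E → 0xA5DF6A3E.
Top bit is set, so as a signed 32-bit value this is 0xA5DF6A3E − 2^32 = -1512084930.

-1512084930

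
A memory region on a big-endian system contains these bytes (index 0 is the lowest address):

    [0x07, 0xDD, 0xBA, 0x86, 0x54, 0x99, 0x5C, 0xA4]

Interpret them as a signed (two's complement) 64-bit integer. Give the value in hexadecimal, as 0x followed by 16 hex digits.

Big-endian stores the most-significant byte at the lowest address.
The bytes are already most-significant first: 0x07DDBA8654995CA4.

0x07DDBA8654995CA4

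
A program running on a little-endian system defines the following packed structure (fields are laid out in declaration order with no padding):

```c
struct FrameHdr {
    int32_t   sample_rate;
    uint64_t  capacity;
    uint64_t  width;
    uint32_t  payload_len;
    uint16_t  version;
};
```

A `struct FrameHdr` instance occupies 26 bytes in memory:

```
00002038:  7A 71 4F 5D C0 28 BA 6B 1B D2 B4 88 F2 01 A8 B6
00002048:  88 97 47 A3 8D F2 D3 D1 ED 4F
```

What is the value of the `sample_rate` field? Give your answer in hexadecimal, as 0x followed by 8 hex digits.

`sample_rate` is the first field, at byte offset 0, occupying 4 bytes.
Bytes at offsets 0..3: 7A 71 4F 5D.
Little-endian: lowest address holds the least-significant byte.
Reassemble most-significant byte first: 5D 4F 71 7A → 0x5D4F717A.

0x5D4F717A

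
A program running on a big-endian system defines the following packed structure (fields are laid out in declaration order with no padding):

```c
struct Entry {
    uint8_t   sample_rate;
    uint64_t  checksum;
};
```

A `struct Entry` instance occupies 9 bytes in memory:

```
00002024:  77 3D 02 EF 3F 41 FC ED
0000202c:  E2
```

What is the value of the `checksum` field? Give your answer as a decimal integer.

4396339241236098530

`checksum` follows `sample_rate` (1 byte), so it starts at byte offset 1 and occupies 8 bytes.
Bytes at offsets 1..8: 3D 02 EF 3F 41 FC ED E2.
Big-endian: lowest address holds the most-significant byte.
The bytes are already most-significant first: 0x3D02EF3F41FCEDE2.
0x3D02EF3F41FCEDE2 = 4396339241236098530.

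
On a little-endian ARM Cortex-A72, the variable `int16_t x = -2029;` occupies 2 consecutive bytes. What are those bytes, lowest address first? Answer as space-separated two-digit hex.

13 F8

Two's complement of -2029 in 16 bits: 2029 = 0x07ED; invert → 0xF812; add 1 → 0xF813.
Split into bytes (most-significant first): F8 13.
Little-endian stores the least-significant byte at the lowest address.
So at ascending addresses the bytes are 13 F8.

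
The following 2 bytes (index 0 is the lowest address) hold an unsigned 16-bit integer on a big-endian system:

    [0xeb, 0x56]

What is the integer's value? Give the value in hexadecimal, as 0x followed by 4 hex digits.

0xEB56

In big-endian order the high byte comes first in memory.
The bytes are already most-significant first: 0xEB56.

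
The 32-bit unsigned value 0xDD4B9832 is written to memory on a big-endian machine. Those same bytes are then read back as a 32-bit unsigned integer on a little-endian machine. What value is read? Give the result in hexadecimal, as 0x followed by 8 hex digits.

Stored big-endian, the bytes at ascending addresses are DD 4B 98 32.
Read back as little-endian, the first byte is least significant, giving 0x32984BDD.

0x32984BDD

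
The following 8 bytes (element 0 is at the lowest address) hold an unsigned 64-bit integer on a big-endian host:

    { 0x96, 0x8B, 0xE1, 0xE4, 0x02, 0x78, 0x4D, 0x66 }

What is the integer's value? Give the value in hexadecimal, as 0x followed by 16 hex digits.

0x968BE1E402784D66

In big-endian order the high byte comes first in memory.
The bytes are already most-significant first: 0x968BE1E402784D66.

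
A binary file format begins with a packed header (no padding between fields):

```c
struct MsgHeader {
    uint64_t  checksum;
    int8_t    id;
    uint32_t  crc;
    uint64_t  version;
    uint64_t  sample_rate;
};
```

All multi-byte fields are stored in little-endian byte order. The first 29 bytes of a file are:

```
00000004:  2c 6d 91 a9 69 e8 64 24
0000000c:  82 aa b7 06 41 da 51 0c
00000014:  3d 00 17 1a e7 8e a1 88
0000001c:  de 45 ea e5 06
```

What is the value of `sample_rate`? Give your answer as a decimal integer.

497060919701447054

`sample_rate` follows `checksum` (8 B), `id` (1 B), `crc` (4 B), `version` (8 B), so it starts at offset 8 + 1 + 4 + 8 = 21 and occupies 8 bytes.
Bytes at offsets 21..28: 8E A1 88 DE 45 EA E5 06.
In little-endian order the low byte comes first in memory.
Reassemble most-significant byte first: 06 E5 EA 45 DE 88 A1 8E → 0x06E5EA45DE88A18E.
0x06E5EA45DE88A18E = 497060919701447054.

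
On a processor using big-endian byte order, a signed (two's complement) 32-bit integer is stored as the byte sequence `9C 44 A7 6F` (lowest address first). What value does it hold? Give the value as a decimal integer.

-1673222289

Big-endian: lowest address holds the most-significant byte.
The bytes are already most-significant first: 0x9C44A76F.
Top bit is set, so as a signed 32-bit value this is 0x9C44A76F − 2^32 = -1673222289.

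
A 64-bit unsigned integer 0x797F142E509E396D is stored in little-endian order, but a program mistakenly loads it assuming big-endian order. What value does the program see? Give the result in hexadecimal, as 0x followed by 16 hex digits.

0x6D399E502E147F79

Stored little-endian, the bytes at ascending addresses are 6D 39 9E 50 2E 14 7F 79.
Read back as big-endian, the last byte is least significant, giving 0x6D399E502E147F79.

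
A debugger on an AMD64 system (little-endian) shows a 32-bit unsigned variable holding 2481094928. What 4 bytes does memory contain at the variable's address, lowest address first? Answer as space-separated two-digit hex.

2481094928 in hexadecimal, padded to 32 bits, is 0x93E28110.
Split into bytes (most-significant first): 93 E2 81 10.
Little-endian stores the least-significant byte at the lowest address.
So at ascending addresses the bytes are 10 81 E2 93.

10 81 E2 93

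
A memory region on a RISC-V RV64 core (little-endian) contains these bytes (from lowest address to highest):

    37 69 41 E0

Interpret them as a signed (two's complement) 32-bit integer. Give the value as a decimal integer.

-532584137

Little-endian: lowest address holds the least-significant byte.
Reassemble most-significant byte first: E0 41 69 37 → 0xE0416937.
Top bit is set, so as a signed 32-bit value this is 0xE0416937 − 2^32 = -532584137.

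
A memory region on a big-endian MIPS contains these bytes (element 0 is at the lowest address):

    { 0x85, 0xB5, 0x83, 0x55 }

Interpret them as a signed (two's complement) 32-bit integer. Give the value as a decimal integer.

In big-endian order the high byte comes first in memory.
The bytes are already most-significant first: 0x85B58355.
Top bit is set, so as a signed 32-bit value this is 0x85B58355 − 2^32 = -2051701931.

-2051701931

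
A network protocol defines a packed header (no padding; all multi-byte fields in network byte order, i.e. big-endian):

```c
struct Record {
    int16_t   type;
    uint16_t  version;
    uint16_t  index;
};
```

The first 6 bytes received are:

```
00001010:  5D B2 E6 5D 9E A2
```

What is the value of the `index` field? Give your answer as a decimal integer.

`index` follows `type` (2 B), `version` (2 B), so it starts at offset 2 + 2 = 4 and occupies 2 bytes.
Bytes at offsets 4..5: 9E A2.
In big-endian order the high byte comes first in memory.
The bytes are already most-significant first: 0x9EA2.
0x9EA2 = 40610.

40610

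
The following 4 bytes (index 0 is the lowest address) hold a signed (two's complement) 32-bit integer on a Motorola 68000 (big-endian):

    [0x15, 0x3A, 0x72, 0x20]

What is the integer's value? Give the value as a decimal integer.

In big-endian order the high byte comes first in memory.
The bytes are already most-significant first: 0x153A7220.
0x153A7220 = 356151840.

356151840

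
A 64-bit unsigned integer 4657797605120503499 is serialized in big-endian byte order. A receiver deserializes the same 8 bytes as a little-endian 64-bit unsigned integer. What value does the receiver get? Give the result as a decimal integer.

4657797605120503499 in 64-bit hexadecimal is 0x40A3D23E68DF6ECB.
Stored big-endian, the bytes at ascending addresses are 40 A3 D2 3E 68 DF 6E CB.
Read back as little-endian, the first byte is least significant, giving 0xCB6EDF683ED2A340.
0xCB6EDF683ED2A340 = 14658899475961127744.

14658899475961127744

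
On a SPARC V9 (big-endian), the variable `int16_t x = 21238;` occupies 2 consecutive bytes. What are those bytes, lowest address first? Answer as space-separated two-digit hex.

21238 in hexadecimal, padded to 16 bits, is 0x52F6.
Split into bytes (most-significant first): 52 F6.
Big-endian stores the most-significant byte at the lowest address.
So the memory order matches the most-significant-first order: 52 F6.

52 F6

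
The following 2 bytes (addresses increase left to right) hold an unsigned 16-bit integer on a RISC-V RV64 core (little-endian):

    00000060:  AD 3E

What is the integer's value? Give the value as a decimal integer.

Little-endian stores the least-significant byte at the lowest address.
Reassemble most-significant byte first: 3E AD → 0x3EAD.
0x3EAD = 16045.

16045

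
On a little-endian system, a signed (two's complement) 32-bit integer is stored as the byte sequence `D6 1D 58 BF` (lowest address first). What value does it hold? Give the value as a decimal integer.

-1084744234

Little-endian: lowest address holds the least-significant byte.
Reassemble most-significant byte first: BF 58 1D D6 → 0xBF581DD6.
Top bit is set, so as a signed 32-bit value this is 0xBF581DD6 − 2^32 = -1084744234.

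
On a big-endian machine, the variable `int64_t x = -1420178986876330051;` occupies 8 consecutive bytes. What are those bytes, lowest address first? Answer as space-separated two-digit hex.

Two's complement of -1420178986876330051 in 64 bits: 1420178986876330051 = 0x13B57D439E3CE043; invert → 0xEC4A82BC61C31FBC; add 1 → 0xEC4A82BC61C31FBD.
Split into bytes (most-significant first): EC 4A 82 BC 61 C3 1F BD.
In big-endian order the high byte comes first in memory.
So the memory order matches the most-significant-first order: EC 4A 82 BC 61 C3 1F BD.

EC 4A 82 BC 61 C3 1F BD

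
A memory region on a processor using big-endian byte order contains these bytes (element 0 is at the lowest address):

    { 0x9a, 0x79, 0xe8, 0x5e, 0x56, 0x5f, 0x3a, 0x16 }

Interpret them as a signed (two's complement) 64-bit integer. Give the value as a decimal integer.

-7315560627813008874

Big-endian: lowest address holds the most-significant byte.
The bytes are already most-significant first: 0x9A79E85E565F3A16.
Top bit is set, so as a signed 64-bit value this is 0x9A79E85E565F3A16 − 2^64 = -7315560627813008874.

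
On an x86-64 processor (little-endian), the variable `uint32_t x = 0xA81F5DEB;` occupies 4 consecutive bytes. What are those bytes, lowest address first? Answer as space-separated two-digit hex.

Split into bytes (most-significant first): A8 1F 5D EB.
Little-endian: lowest address holds the least-significant byte.
So at ascending addresses the bytes are EB 5D 1F A8.

EB 5D 1F A8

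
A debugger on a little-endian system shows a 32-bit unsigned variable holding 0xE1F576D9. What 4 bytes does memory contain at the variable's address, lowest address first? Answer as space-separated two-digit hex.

D9 76 F5 E1

Split into bytes (most-significant first): E1 F5 76 D9.
Little-endian: lowest address holds the least-significant byte.
So at ascending addresses the bytes are D9 76 F5 E1.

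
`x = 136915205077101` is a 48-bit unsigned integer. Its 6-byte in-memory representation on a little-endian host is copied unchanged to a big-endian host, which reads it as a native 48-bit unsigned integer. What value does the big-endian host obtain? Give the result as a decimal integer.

120637730227836

136915205077101 in 48-bit hexadecimal is 0x7C860E29B86D.
Stored little-endian, the bytes at ascending addresses are 6D B8 29 0E 86 7C.
Read back as big-endian, the last byte is least significant, giving 0x6DB8290E867C.
0x6DB8290E867C = 120637730227836.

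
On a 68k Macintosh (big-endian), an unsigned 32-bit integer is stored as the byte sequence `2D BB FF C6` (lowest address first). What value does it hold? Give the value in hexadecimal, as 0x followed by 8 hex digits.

0x2DBBFFC6

Big-endian: lowest address holds the most-significant byte.
The bytes are already most-significant first: 0x2DBBFFC6.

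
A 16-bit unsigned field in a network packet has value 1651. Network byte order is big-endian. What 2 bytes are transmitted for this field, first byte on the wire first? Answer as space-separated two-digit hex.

1651 in hexadecimal, padded to 16 bits, is 0x0673.
Split into bytes (most-significant first): 06 73.
Big-endian: lowest address holds the most-significant byte.
So the memory order matches the most-significant-first order: 06 73.

06 73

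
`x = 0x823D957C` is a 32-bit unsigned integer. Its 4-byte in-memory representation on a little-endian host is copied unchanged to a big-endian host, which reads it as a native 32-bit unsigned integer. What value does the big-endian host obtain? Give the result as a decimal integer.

Stored little-endian, the bytes at ascending addresses are 7C 95 3D 82.
Read back as big-endian, the last byte is least significant, giving 0x7C953D82.
0x7C953D82 = 2090155394.

2090155394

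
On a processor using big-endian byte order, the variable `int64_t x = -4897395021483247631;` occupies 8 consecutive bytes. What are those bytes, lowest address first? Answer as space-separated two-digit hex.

Two's complement of -4897395021483247631 in 64 bits: 4897395021483247631 = 0x43F70AD31446880F; invert → 0xBC08F52CEBB977F0; add 1 → 0xBC08F52CEBB977F1.
Split into bytes (most-significant first): BC 08 F5 2C EB B9 77 F1.
In big-endian order the high byte comes first in memory.
So the memory order matches the most-significant-first order: BC 08 F5 2C EB B9 77 F1.

BC 08 F5 2C EB B9 77 F1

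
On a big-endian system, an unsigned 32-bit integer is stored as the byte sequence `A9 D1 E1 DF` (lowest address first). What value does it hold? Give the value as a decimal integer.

In big-endian order the high byte comes first in memory.
The bytes are already most-significant first: 0xA9D1E1DF.
0xA9D1E1DF = 2849104351.

2849104351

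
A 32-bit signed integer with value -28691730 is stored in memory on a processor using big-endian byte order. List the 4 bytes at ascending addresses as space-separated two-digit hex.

Two's complement of -28691730 in 32 bits: 28691730 = 0x01B5CD12; invert → 0xFE4A32ED; add 1 → 0xFE4A32EE.
Split into bytes (most-significant first): FE 4A 32 EE.
Big-endian: lowest address holds the most-significant byte.
So the memory order matches the most-significant-first order: FE 4A 32 EE.

FE 4A 32 EE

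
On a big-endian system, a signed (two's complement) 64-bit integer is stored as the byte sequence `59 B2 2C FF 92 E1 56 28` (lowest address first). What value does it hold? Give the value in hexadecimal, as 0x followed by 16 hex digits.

0x59B22CFF92E15628

Big-endian stores the most-significant byte at the lowest address.
The bytes are already most-significant first: 0x59B22CFF92E15628.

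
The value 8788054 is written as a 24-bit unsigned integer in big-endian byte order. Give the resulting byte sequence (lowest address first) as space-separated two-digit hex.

86 18 56

8788054 in hexadecimal, padded to 24 bits, is 0x861856.
Split into bytes (most-significant first): 86 18 56.
Big-endian: lowest address holds the most-significant byte.
So the memory order matches the most-significant-first order: 86 18 56.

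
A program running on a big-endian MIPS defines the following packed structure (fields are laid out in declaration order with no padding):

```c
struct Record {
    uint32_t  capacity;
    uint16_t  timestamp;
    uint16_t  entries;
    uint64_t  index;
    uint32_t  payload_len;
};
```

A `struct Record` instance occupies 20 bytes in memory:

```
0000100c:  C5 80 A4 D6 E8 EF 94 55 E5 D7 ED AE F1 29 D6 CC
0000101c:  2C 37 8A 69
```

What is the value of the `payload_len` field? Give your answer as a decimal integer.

`payload_len` follows `capacity` (4 B), `timestamp` (2 B), `entries` (2 B), `index` (8 B), so it starts at offset 4 + 2 + 2 + 8 = 16 and occupies 4 bytes.
Bytes at offsets 16..19: 2C 37 8A 69.
Big-endian: lowest address holds the most-significant byte.
The bytes are already most-significant first: 0x2C378A69.
0x2C378A69 = 741837417.

741837417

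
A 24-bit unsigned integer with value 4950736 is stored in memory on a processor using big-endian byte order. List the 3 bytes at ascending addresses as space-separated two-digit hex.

4950736 in hexadecimal, padded to 24 bits, is 0x4B8AD0.
Split into bytes (most-significant first): 4B 8A D0.
Big-endian stores the most-significant byte at the lowest address.
So the memory order matches the most-significant-first order: 4B 8A D0.

4B 8A D0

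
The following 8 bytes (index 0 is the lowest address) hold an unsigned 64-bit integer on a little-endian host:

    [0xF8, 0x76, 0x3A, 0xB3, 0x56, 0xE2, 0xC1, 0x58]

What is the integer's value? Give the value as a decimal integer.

6395641807844833016

Little-endian stores the least-significant byte at the lowest address.
Reassemble most-significant byte first: 58 C1 E2 56 B3 3A 76 F8 → 0x58C1E256B33A76F8.
0x58C1E256B33A76F8 = 6395641807844833016.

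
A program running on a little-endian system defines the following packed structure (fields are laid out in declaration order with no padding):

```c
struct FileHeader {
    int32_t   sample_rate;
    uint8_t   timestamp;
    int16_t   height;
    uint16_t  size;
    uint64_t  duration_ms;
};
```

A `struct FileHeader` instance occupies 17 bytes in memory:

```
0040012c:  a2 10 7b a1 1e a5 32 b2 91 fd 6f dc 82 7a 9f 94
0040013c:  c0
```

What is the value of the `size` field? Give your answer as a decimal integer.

37298

`size` follows `sample_rate` (4 B), `timestamp` (1 B), `height` (2 B), so it starts at offset 4 + 1 + 2 = 7 and occupies 2 bytes.
Bytes at offsets 7..8: B2 91.
In little-endian order the low byte comes first in memory.
Reassemble most-significant byte first: 91 B2 → 0x91B2.
0x91B2 = 37298.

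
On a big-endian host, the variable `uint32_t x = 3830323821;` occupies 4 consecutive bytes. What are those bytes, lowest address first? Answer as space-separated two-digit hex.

E4 4E 1A 6D

3830323821 in hexadecimal, padded to 32 bits, is 0xE44E1A6D.
Split into bytes (most-significant first): E4 4E 1A 6D.
Big-endian stores the most-significant byte at the lowest address.
So the memory order matches the most-significant-first order: E4 4E 1A 6D.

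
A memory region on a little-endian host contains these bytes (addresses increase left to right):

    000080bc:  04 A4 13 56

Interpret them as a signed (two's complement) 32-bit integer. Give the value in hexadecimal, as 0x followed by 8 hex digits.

Little-endian stores the least-significant byte at the lowest address.
Reassemble most-significant byte first: 56 13 A4 04 → 0x5613A404.

0x5613A404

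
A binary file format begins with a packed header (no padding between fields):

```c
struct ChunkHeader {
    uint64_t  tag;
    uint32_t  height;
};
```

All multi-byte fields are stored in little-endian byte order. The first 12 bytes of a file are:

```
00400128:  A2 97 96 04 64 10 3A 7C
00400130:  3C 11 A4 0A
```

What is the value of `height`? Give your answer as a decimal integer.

178524476

`height` follows `tag` (8 bytes), so it starts at byte offset 8 and occupies 4 bytes.
Bytes at offsets 8..11: 3C 11 A4 0A.
In little-endian order the low byte comes first in memory.
Reassemble most-significant byte first: 0A A4 11 3C → 0x0AA4113C.
0x0AA4113C = 178524476.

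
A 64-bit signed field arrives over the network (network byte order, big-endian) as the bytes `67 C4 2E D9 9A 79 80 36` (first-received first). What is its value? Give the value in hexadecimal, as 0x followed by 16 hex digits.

In big-endian order the high byte comes first in memory.
The bytes are already most-significant first: 0x67C42ED99A798036.

0x67C42ED99A798036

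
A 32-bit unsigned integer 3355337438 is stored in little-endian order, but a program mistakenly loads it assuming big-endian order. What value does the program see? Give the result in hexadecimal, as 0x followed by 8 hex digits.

0xDE62FEC7

3355337438 in 32-bit hexadecimal is 0xC7FE62DE.
Stored little-endian, the bytes at ascending addresses are DE 62 FE C7.
Read back as big-endian, the last byte is least significant, giving 0xDE62FEC7.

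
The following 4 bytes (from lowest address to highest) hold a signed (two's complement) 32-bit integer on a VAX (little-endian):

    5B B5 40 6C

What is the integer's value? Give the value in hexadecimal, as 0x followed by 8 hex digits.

0x6C40B55B

In little-endian order the low byte comes first in memory.
Reassemble most-significant byte first: 6C 40 B5 5B → 0x6C40B55B.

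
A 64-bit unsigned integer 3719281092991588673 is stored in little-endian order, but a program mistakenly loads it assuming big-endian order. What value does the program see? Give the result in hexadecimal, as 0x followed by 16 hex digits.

0x411997CF728A9D33

3719281092991588673 in 64-bit hexadecimal is 0x339D8A72CF971941.
Stored little-endian, the bytes at ascending addresses are 41 19 97 CF 72 8A 9D 33.
Read back as big-endian, the last byte is least significant, giving 0x411997CF728A9D33.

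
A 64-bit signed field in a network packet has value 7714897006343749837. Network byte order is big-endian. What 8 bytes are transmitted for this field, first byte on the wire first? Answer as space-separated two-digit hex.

6B 10 D1 F3 B5 D8 00 CD

7714897006343749837 in hexadecimal, padded to 64 bits, is 0x6B10D1F3B5D800CD.
Split into bytes (most-significant first): 6B 10 D1 F3 B5 D8 00 CD.
In big-endian order the high byte comes first in memory.
So the memory order matches the most-significant-first order: 6B 10 D1 F3 B5 D8 00 CD.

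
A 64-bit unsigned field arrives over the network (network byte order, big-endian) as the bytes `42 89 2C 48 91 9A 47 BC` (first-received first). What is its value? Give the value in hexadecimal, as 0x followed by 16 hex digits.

0x42892C48919A47BC

Big-endian: lowest address holds the most-significant byte.
The bytes are already most-significant first: 0x42892C48919A47BC.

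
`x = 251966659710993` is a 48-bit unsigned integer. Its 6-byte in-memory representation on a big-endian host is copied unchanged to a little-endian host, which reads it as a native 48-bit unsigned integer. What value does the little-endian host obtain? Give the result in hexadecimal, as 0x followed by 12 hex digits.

251966659710993 in 48-bit hexadecimal is 0xE5298F3F5011.
Stored big-endian, the bytes at ascending addresses are E5 29 8F 3F 50 11.
Read back as little-endian, the first byte is least significant, giving 0x11503F8F29E5.

0x11503F8F29E5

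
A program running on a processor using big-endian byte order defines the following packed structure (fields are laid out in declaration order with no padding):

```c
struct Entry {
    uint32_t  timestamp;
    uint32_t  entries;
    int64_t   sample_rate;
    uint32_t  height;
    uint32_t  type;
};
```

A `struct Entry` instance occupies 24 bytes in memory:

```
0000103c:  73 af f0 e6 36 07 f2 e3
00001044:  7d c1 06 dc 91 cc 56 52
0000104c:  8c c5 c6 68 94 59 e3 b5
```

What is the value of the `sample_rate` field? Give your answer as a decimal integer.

`sample_rate` follows `timestamp` (4 B), `entries` (4 B), so it starts at offset 4 + 4 = 8 and occupies 8 bytes.
Bytes at offsets 8..15: 7D C1 06 DC 91 CC 56 52.
In big-endian order the high byte comes first in memory.
The bytes are already most-significant first: 0x7DC106DC91CC5652.
0x7DC106DC91CC5652 = 9061531469654808146.

9061531469654808146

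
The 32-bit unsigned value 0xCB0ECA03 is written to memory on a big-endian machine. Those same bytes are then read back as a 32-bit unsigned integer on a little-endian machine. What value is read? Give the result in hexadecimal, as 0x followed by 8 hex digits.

0x03CA0ECB

Stored big-endian, the bytes at ascending addresses are CB 0E CA 03.
Read back as little-endian, the first byte is least significant, giving 0x03CA0ECB.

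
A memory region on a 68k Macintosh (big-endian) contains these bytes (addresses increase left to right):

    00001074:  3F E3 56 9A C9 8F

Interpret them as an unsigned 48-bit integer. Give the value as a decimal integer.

70245643110799

In big-endian order the high byte comes first in memory.
The bytes are already most-significant first: 0x3FE3569AC98F.
0x3FE3569AC98F = 70245643110799.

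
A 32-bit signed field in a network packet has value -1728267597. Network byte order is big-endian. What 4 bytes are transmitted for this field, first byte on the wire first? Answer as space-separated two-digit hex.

Two's complement of -1728267597 in 32 bits: 1728267597 = 0x6703454D; invert → 0x98FCBAB2; add 1 → 0x98FCBAB3.
Split into bytes (most-significant first): 98 FC BA B3.
Big-endian stores the most-significant byte at the lowest address.
So the memory order matches the most-significant-first order: 98 FC BA B3.

98 FC BA B3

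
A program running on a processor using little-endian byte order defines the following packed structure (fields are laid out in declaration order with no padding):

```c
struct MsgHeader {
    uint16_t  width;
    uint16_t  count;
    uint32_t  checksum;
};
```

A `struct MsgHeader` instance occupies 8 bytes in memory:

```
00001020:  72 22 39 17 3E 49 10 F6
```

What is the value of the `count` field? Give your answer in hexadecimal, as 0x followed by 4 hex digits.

0x1739

`count` follows `width` (2 bytes), so it starts at byte offset 2 and occupies 2 bytes.
Bytes at offsets 2..3: 39 17.
Little-endian stores the least-significant byte at the lowest address.
Reassemble most-significant byte first: 17 39 → 0x1739.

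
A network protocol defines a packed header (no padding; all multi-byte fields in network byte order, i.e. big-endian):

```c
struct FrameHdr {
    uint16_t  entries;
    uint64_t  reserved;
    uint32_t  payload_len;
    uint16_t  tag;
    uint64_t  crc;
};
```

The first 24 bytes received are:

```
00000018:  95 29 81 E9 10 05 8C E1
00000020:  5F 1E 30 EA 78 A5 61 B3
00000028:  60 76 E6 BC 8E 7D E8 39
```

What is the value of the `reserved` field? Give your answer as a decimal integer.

9361030916490747678

`reserved` follows `entries` (2 bytes), so it starts at byte offset 2 and occupies 8 bytes.
Bytes at offsets 2..9: 81 E9 10 05 8C E1 5F 1E.
In big-endian order the high byte comes first in memory.
The bytes are already most-significant first: 0x81E910058CE15F1E.
0x81E910058CE15F1E = 9361030916490747678.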